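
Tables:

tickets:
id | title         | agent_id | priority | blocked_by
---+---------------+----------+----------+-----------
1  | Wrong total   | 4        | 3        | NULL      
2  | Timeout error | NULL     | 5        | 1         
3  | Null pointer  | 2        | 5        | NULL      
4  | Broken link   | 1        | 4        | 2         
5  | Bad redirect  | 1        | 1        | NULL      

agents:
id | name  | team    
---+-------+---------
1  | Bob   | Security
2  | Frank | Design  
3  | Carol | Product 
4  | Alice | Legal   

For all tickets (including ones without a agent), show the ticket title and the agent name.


LEFT JOIN keeps every row from tickets (the left table); where agent_id has no match in agents, the agent columns become NULL. Walk through each ticket:
  - ticket 1 (Wrong total): agent_id=4 -> matches Alice
  - ticket 2 (Timeout error): agent_id=NULL, no match -> kept with NULL
  - ticket 3 (Null pointer): agent_id=2 -> matches Frank
  - ticket 4 (Broken link): agent_id=1 -> matches Bob
  - ticket 5 (Bad redirect): agent_id=1 -> matches Bob
All 5 rows appear; 1 has NULL agent.

SQL:
SELECT a.title, b.name AS agent
FROM tickets a
LEFT JOIN agents b ON a.agent_id = b.id

Result:
title         | agent
--------------+------
Wrong total   | Alice
Timeout error | NULL 
Null pointer  | Frank
Broken link   | Bob  
Bad redirect  | Bob  


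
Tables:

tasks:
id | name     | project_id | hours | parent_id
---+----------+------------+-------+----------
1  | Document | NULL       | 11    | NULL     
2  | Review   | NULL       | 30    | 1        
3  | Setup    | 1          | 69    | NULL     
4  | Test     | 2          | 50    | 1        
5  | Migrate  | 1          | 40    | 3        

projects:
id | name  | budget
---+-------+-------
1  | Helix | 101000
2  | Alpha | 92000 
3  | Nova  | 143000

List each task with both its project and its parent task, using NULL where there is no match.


Two LEFT JOINs from the same base table tasks: one to projects via project_id, one to tasks itself via parent_id. Both are LEFT so every task is preserved.
Match against projects:
  - task 1 (Document): project_id=NULL, no match -> kept with NULL
  - task 2 (Review): project_id=NULL, no match -> kept with NULL
  - task 3 (Setup): project_id=1 -> matches Helix
  - task 4 (Test): project_id=2 -> matches Alpha
  - task 5 (Migrate): project_id=1 -> matches Helix
Match against tasks (self):
  - task 1 (Document): parent_id=NULL -> NULL
  - task 2 (Review): parent_id=1 -> Document
  - task 3 (Setup): parent_id=NULL -> NULL
  - task 4 (Test): parent_id=1 -> Document
  - task 5 (Migrate): parent_id=3 -> Setup

SQL:
SELECT a.name, b.name AS project, c.name AS parent
FROM tasks a
LEFT JOIN projects b ON a.project_id = b.id
LEFT JOIN tasks c ON a.parent_id = c.id

Result:
name     | project | parent  
---------+---------+---------
Document | NULL    | NULL    
Review   | NULL    | Document
Setup    | Helix   | NULL    
Test     | Alpha   | Document
Migrate  | Helix   | Setup   


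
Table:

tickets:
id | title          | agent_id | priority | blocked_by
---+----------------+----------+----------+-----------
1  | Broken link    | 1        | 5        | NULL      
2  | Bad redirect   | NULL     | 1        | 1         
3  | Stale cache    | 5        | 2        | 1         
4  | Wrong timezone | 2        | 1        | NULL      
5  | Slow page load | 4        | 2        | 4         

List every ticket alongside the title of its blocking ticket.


This is a self-join: tickets is joined to a second copy of itself, matching each row's blocked_by to another row's id. Use LEFT JOIN so rows with blocked_by=NULL are kept.
  - ticket 1 (Broken link): blocked_by=NULL -> NULL
  - ticket 2 (Bad redirect): blocked_by=1 -> Broken link
  - ticket 3 (Stale cache): blocked_by=1 -> Broken link
  - ticket 4 (Wrong timezone): blocked_by=NULL -> NULL
  - ticket 5 (Slow page load): blocked_by=4 -> Wrong timezone

SQL:
SELECT a.title AS item, b.title AS blocked_by
FROM tickets a
LEFT JOIN tickets b ON a.blocked_by = b.id

Result:
item           | blocked_by    
---------------+---------------
Broken link    | NULL          
Bad redirect   | Broken link   
Stale cache    | Broken link   
Wrong timezone | NULL          
Slow page load | Wrong timezone


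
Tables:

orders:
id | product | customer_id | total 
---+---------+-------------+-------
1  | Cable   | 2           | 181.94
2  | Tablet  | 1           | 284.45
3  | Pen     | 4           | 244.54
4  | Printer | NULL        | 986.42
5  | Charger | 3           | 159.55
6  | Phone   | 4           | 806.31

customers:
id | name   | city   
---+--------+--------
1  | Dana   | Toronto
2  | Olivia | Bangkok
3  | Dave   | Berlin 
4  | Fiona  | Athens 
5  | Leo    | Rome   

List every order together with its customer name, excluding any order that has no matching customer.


INNER JOIN keeps only orders rows whose customer_id matches an id in customers. Walk through each order:
  - order 1 (Cable): customer_id=2 -> matches Olivia
  - order 2 (Tablet): customer_id=1 -> matches Dana
  - order 3 (Pen): customer_id=4 -> matches Fiona
  - order 4 (Printer): customer_id=NULL, no match -> dropped
  - order 5 (Charger): customer_id=3 -> matches Dave
  - order 6 (Phone): customer_id=4 -> matches Fiona
So 1 of 6 rows is dropped.

SQL:
SELECT a.product, b.name AS customer
FROM orders a
INNER JOIN customers b ON a.customer_id = b.id

Result:
product | customer
--------+---------
Cable   | Olivia  
Tablet  | Dana    
Pen     | Fiona   
Charger | Dave    
Phone   | Fiona   


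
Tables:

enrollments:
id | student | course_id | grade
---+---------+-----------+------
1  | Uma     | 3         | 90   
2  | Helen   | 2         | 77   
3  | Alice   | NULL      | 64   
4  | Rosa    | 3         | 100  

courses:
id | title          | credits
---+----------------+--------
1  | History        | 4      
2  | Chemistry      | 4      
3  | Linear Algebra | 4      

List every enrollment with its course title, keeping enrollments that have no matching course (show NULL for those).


LEFT JOIN keeps every row from enrollments (the left table); where course_id has no match in courses, the course columns become NULL. Walk through each enrollment:
  - enrollment 1 (Uma): course_id=3 -> matches Linear Algebra
  - enrollment 2 (Helen): course_id=2 -> matches Chemistry
  - enrollment 3 (Alice): course_id=NULL, no match -> kept with NULL
  - enrollment 4 (Rosa): course_id=3 -> matches Linear Algebra
All 4 rows appear; 1 has NULL course.

SQL:
SELECT a.student, b.title AS course
FROM enrollments a
LEFT JOIN courses b ON a.course_id = b.id

Result:
student | course        
--------+---------------
Uma     | Linear Algebra
Helen   | Chemistry     
Alice   | NULL          
Rosa    | Linear Algebra


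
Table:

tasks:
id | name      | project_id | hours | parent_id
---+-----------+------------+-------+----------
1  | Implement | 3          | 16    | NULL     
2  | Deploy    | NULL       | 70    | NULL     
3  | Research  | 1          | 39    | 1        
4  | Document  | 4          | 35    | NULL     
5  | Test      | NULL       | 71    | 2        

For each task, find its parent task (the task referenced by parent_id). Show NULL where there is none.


This is a self-join: tasks is joined to a second copy of itself, matching each row's parent_id to another row's id. Use LEFT JOIN so rows with parent_id=NULL are kept.
  - task 1 (Implement): parent_id=NULL -> NULL
  - task 2 (Deploy): parent_id=NULL -> NULL
  - task 3 (Research): parent_id=1 -> Implement
  - task 4 (Document): parent_id=NULL -> NULL
  - task 5 (Test): parent_id=2 -> Deploy

SQL:
SELECT a.name AS item, b.name AS parent
FROM tasks a
LEFT JOIN tasks b ON a.parent_id = b.id

Result:
item      | parent   
----------+----------
Implement | NULL     
Deploy    | NULL     
Research  | Implement
Document  | NULL     
Test      | Deploy   


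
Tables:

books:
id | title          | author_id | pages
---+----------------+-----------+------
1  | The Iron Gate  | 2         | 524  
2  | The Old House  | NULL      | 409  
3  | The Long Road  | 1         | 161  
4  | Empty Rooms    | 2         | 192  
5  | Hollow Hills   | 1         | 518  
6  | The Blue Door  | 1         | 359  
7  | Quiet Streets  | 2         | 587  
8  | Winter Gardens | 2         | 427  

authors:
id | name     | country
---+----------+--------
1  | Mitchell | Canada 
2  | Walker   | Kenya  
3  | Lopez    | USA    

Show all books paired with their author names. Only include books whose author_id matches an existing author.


INNER JOIN keeps only books rows whose author_id matches an id in authors. Walk through each book:
  - book 1 (The Iron Gate): author_id=2 -> matches Walker
  - book 2 (The Old House): author_id=NULL, no match -> dropped
  - book 3 (The Long Road): author_id=1 -> matches Mitchell
  - book 4 (Empty Rooms): author_id=2 -> matches Walker
  - book 5 (Hollow Hills): author_id=1 -> matches Mitchell
  - book 6 (The Blue Door): author_id=1 -> matches Mitchell
  - book 7 (Quiet Streets): author_id=2 -> matches Walker
  - book 8 (Winter Gardens): author_id=2 -> matches Walker
So 1 of 8 rows is dropped.

SQL:
SELECT a.title, b.name AS author
FROM books a
INNER JOIN authors b ON a.author_id = b.id

Result:
title          | author  
---------------+---------
The Iron Gate  | Walker  
The Long Road  | Mitchell
Empty Rooms    | Walker  
Hollow Hills   | Mitchell
The Blue Door  | Mitchell
Quiet Streets  | Walker  
Winter Gardens | Walker  


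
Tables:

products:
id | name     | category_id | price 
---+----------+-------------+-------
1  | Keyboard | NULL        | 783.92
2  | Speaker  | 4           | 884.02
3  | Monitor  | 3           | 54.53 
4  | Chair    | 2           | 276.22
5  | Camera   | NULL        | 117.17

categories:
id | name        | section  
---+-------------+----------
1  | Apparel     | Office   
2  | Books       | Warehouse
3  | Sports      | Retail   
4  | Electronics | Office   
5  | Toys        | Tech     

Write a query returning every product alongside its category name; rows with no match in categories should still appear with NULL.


LEFT JOIN keeps every row from products (the left table); where category_id has no match in categories, the category columns become NULL. Walk through each product:
  - product 1 (Keyboard): category_id=NULL, no match -> kept with NULL
  - product 2 (Speaker): category_id=4 -> matches Electronics
  - product 3 (Monitor): category_id=3 -> matches Sports
  - product 4 (Chair): category_id=2 -> matches Books
  - product 5 (Camera): category_id=NULL, no match -> kept with NULL
All 5 rows appear; 2 have NULL category.

SQL:
SELECT a.name, b.name AS category
FROM products a
LEFT JOIN categories b ON a.category_id = b.id

Result:
name     | category   
---------+------------
Keyboard | NULL       
Speaker  | Electronics
Monitor  | Sports     
Chair    | Books      
Camera   | NULL       


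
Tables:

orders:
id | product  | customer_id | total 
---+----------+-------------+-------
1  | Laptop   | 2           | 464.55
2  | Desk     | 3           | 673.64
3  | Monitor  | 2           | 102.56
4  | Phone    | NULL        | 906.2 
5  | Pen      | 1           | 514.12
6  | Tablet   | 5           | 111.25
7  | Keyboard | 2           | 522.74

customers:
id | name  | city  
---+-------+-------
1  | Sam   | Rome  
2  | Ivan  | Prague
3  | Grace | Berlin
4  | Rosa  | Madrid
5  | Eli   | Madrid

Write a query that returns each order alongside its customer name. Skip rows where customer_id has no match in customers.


INNER JOIN keeps only orders rows whose customer_id matches an id in customers. Walk through each order:
  - order 1 (Laptop): customer_id=2 -> matches Ivan
  - order 2 (Desk): customer_id=3 -> matches Grace
  - order 3 (Monitor): customer_id=2 -> matches Ivan
  - order 4 (Phone): customer_id=NULL, no match -> dropped
  - order 5 (Pen): customer_id=1 -> matches Sam
  - order 6 (Tablet): customer_id=5 -> matches Eli
  - order 7 (Keyboard): customer_id=2 -> matches Ivan
So 1 of 7 rows is dropped.

SQL:
SELECT a.product, b.name AS customer
FROM orders a
INNER JOIN customers b ON a.customer_id = b.id

Result:
product  | customer
---------+---------
Laptop   | Ivan    
Desk     | Grace   
Monitor  | Ivan    
Pen      | Sam     
Tablet   | Eli     
Keyboard | Ivan    


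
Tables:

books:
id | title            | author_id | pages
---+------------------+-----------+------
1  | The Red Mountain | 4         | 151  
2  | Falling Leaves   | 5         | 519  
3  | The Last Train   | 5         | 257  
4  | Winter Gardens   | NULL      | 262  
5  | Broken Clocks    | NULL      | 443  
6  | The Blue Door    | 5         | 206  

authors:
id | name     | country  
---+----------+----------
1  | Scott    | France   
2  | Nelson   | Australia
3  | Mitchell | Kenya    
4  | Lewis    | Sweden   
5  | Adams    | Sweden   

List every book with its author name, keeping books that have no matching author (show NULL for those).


LEFT JOIN keeps every row from books (the left table); where author_id has no match in authors, the author columns become NULL. Walk through each book:
  - book 1 (The Red Mountain): author_id=4 -> matches Lewis
  - book 2 (Falling Leaves): author_id=5 -> matches Adams
  - book 3 (The Last Train): author_id=5 -> matches Adams
  - book 4 (Winter Gardens): author_id=NULL, no match -> kept with NULL
  - book 5 (Broken Clocks): author_id=NULL, no match -> kept with NULL
  - book 6 (The Blue Door): author_id=5 -> matches Adams
All 6 rows appear; 2 have NULL author.

SQL:
SELECT a.title, b.name AS author
FROM books a
LEFT JOIN authors b ON a.author_id = b.id

Result:
title            | author
-----------------+-------
The Red Mountain | Lewis 
Falling Leaves   | Adams 
The Last Train   | Adams 
Winter Gardens   | NULL  
Broken Clocks    | NULL  
The Blue Door    | Adams 


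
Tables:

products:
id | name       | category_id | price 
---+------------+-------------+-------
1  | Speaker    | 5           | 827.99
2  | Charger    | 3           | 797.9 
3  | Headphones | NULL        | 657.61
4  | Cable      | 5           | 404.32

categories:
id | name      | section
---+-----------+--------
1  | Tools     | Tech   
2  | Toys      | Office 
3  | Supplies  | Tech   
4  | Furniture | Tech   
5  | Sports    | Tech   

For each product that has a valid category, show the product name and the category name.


INNER JOIN keeps only products rows whose category_id matches an id in categories. Walk through each product:
  - product 1 (Speaker): category_id=5 -> matches Sports
  - product 2 (Charger): category_id=3 -> matches Supplies
  - product 3 (Headphones): category_id=NULL, no match -> dropped
  - product 4 (Cable): category_id=5 -> matches Sports
So 1 of 4 rows is dropped.

SQL:
SELECT a.name, b.name AS category
FROM products a
INNER JOIN categories b ON a.category_id = b.id

Result:
name    | category
--------+---------
Speaker | Sports  
Charger | Supplies
Cable   | Sports  


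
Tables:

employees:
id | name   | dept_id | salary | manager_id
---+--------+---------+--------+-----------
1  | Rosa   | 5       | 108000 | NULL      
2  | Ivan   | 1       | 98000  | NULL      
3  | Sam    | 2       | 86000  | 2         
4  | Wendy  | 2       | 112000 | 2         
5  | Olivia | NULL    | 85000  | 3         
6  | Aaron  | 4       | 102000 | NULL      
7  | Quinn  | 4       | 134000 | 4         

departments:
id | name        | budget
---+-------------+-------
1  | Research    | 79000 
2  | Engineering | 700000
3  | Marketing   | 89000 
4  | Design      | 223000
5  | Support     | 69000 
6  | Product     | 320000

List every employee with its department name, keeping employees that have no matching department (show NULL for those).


LEFT JOIN keeps every row from employees (the left table); where dept_id has no match in departments, the department columns become NULL. Walk through each employee:
  - employee 1 (Rosa): dept_id=5 -> matches Support
  - employee 2 (Ivan): dept_id=1 -> matches Research
  - employee 3 (Sam): dept_id=2 -> matches Engineering
  - employee 4 (Wendy): dept_id=2 -> matches Engineering
  - employee 5 (Olivia): dept_id=NULL, no match -> kept with NULL
  - employee 6 (Aaron): dept_id=4 -> matches Design
  - employee 7 (Quinn): dept_id=4 -> matches Design
All 7 rows appear; 1 has NULL department.

SQL:
SELECT a.name, b.name AS department
FROM employees a
LEFT JOIN departments b ON a.dept_id = b.id

Result:
name   | department 
-------+------------
Rosa   | Support    
Ivan   | Research   
Sam    | Engineering
Wendy  | Engineering
Olivia | NULL       
Aaron  | Design     
Quinn  | Design     


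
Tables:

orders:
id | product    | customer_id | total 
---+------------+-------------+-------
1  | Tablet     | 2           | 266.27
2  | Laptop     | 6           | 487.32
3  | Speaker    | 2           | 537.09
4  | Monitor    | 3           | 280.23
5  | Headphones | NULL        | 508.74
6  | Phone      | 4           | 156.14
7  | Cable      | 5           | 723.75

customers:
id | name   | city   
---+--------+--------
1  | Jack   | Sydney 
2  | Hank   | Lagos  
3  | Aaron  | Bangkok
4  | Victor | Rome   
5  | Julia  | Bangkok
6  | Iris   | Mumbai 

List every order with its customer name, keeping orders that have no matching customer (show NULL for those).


LEFT JOIN keeps every row from orders (the left table); where customer_id has no match in customers, the customer columns become NULL. Walk through each order:
  - order 1 (Tablet): customer_id=2 -> matches Hank
  - order 2 (Laptop): customer_id=6 -> matches Iris
  - order 3 (Speaker): customer_id=2 -> matches Hank
  - order 4 (Monitor): customer_id=3 -> matches Aaron
  - order 5 (Headphones): customer_id=NULL, no match -> kept with NULL
  - order 6 (Phone): customer_id=4 -> matches Victor
  - order 7 (Cable): customer_id=5 -> matches Julia
All 7 rows appear; 1 has NULL customer.

SQL:
SELECT a.product, b.name AS customer
FROM orders a
LEFT JOIN customers b ON a.customer_id = b.id

Result:
product    | customer
-----------+---------
Tablet     | Hank    
Laptop     | Iris    
Speaker    | Hank    
Monitor    | Aaron   
Headphones | NULL    
Phone      | Victor  
Cable      | Julia   


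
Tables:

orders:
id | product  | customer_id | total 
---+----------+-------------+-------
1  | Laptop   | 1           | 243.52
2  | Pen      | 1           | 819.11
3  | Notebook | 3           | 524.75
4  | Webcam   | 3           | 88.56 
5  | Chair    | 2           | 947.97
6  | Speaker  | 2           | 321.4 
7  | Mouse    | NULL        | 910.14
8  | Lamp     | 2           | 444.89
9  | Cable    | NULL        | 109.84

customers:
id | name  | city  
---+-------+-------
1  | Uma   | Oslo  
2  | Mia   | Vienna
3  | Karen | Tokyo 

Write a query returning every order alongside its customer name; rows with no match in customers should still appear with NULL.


LEFT JOIN keeps every row from orders (the left table); where customer_id has no match in customers, the customer columns become NULL. Walk through each order:
  - order 1 (Laptop): customer_id=1 -> matches Uma
  - order 2 (Pen): customer_id=1 -> matches Uma
  - order 3 (Notebook): customer_id=3 -> matches Karen
  - order 4 (Webcam): customer_id=3 -> matches Karen
  - order 5 (Chair): customer_id=2 -> matches Mia
  - order 6 (Speaker): customer_id=2 -> matches Mia
  - order 7 (Mouse): customer_id=NULL, no match -> kept with NULL
  - order 8 (Lamp): customer_id=2 -> matches Mia
  - order 9 (Cable): customer_id=NULL, no match -> kept with NULL
All 9 rows appear; 2 have NULL customer.

SQL:
SELECT a.product, b.name AS customer
FROM orders a
LEFT JOIN customers b ON a.customer_id = b.id

Result:
product  | customer
---------+---------
Laptop   | Uma     
Pen      | Uma     
Notebook | Karen   
Webcam   | Karen   
Chair    | Mia     
Speaker  | Mia     
Mouse    | NULL    
Lamp     | Mia     
Cable    | NULL    


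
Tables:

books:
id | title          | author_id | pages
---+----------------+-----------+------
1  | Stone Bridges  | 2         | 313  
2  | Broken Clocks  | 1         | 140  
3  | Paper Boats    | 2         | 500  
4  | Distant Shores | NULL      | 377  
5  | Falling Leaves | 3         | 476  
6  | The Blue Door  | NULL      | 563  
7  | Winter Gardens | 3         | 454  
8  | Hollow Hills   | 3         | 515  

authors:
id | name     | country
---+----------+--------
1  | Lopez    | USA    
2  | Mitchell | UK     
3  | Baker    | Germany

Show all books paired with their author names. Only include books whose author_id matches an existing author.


INNER JOIN keeps only books rows whose author_id matches an id in authors. Walk through each book:
  - book 1 (Stone Bridges): author_id=2 -> matches Mitchell
  - book 2 (Broken Clocks): author_id=1 -> matches Lopez
  - book 3 (Paper Boats): author_id=2 -> matches Mitchell
  - book 4 (Distant Shores): author_id=NULL, no match -> dropped
  - book 5 (Falling Leaves): author_id=3 -> matches Baker
  - book 6 (The Blue Door): author_id=NULL, no match -> dropped
  - book 7 (Winter Gardens): author_id=3 -> matches Baker
  - book 8 (Hollow Hills): author_id=3 -> matches Baker
So 2 of 8 rows are dropped.

SQL:
SELECT a.title, b.name AS author
FROM books a
INNER JOIN authors b ON a.author_id = b.id

Result:
title          | author  
---------------+---------
Stone Bridges  | Mitchell
Broken Clocks  | Lopez   
Paper Boats    | Mitchell
Falling Leaves | Baker   
Winter Gardens | Baker   
Hollow Hills   | Baker   


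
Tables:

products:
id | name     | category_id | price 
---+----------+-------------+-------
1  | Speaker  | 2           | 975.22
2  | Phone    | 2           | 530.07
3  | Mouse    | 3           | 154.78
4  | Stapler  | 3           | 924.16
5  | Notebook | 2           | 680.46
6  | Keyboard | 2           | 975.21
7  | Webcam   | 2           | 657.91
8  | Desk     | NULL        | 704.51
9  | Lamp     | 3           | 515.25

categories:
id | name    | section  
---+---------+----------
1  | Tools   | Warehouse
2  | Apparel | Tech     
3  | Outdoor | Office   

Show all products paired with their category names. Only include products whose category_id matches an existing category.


INNER JOIN keeps only products rows whose category_id matches an id in categories. Walk through each product:
  - product 1 (Speaker): category_id=2 -> matches Apparel
  - product 2 (Phone): category_id=2 -> matches Apparel
  - product 3 (Mouse): category_id=3 -> matches Outdoor
  - product 4 (Stapler): category_id=3 -> matches Outdoor
  - product 5 (Notebook): category_id=2 -> matches Apparel
  - product 6 (Keyboard): category_id=2 -> matches Apparel
  - product 7 (Webcam): category_id=2 -> matches Apparel
  - product 8 (Desk): category_id=NULL, no match -> dropped
  - product 9 (Lamp): category_id=3 -> matches Outdoor
So 1 of 9 rows is dropped.

SQL:
SELECT a.name, b.name AS category
FROM products a
INNER JOIN categories b ON a.category_id = b.id

Result:
name     | category
---------+---------
Speaker  | Apparel 
Phone    | Apparel 
Mouse    | Outdoor 
Stapler  | Outdoor 
Notebook | Apparel 
Keyboard | Apparel 
Webcam   | Apparel 
Lamp     | Outdoor 


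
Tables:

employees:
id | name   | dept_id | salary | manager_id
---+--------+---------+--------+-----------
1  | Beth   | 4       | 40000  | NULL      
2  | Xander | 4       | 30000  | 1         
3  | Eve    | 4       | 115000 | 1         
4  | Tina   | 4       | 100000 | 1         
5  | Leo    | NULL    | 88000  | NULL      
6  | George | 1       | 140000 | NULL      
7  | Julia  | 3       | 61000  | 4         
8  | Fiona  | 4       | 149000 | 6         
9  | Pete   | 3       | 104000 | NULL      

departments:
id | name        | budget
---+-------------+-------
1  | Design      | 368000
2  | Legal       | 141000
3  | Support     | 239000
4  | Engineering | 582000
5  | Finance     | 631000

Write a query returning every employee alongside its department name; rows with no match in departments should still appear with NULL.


LEFT JOIN keeps every row from employees (the left table); where dept_id has no match in departments, the department columns become NULL. Walk through each employee:
  - employee 1 (Beth): dept_id=4 -> matches Engineering
  - employee 2 (Xander): dept_id=4 -> matches Engineering
  - employee 3 (Eve): dept_id=4 -> matches Engineering
  - employee 4 (Tina): dept_id=4 -> matches Engineering
  - employee 5 (Leo): dept_id=NULL, no match -> kept with NULL
  - employee 6 (George): dept_id=1 -> matches Design
  - employee 7 (Julia): dept_id=3 -> matches Support
  - employee 8 (Fiona): dept_id=4 -> matches Engineering
  - employee 9 (Pete): dept_id=3 -> matches Support
All 9 rows appear; 1 has NULL department.

SQL:
SELECT a.name, b.name AS department
FROM employees a
LEFT JOIN departments b ON a.dept_id = b.id

Result:
name   | department 
-------+------------
Beth   | Engineering
Xander | Engineering
Eve    | Engineering
Tina   | Engineering
Leo    | NULL       
George | Design     
Julia  | Support    
Fiona  | Engineering
Pete   | Support    


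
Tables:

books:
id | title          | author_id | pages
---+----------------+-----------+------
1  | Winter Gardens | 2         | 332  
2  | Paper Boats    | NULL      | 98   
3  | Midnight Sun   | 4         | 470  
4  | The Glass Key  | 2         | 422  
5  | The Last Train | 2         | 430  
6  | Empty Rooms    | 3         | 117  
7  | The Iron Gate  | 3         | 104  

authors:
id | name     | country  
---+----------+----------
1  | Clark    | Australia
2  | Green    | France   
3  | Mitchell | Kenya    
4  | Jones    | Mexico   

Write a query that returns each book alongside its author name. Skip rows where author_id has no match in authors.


INNER JOIN keeps only books rows whose author_id matches an id in authors. Walk through each book:
  - book 1 (Winter Gardens): author_id=2 -> matches Green
  - book 2 (Paper Boats): author_id=NULL, no match -> dropped
  - book 3 (Midnight Sun): author_id=4 -> matches Jones
  - book 4 (The Glass Key): author_id=2 -> matches Green
  - book 5 (The Last Train): author_id=2 -> matches Green
  - book 6 (Empty Rooms): author_id=3 -> matches Mitchell
  - book 7 (The Iron Gate): author_id=3 -> matches Mitchell
So 1 of 7 rows is dropped.

SQL:
SELECT a.title, b.name AS author
FROM books a
INNER JOIN authors b ON a.author_id = b.id

Result:
title          | author  
---------------+---------
Winter Gardens | Green   
Midnight Sun   | Jones   
The Glass Key  | Green   
The Last Train | Green   
Empty Rooms    | Mitchell
The Iron Gate  | Mitchell


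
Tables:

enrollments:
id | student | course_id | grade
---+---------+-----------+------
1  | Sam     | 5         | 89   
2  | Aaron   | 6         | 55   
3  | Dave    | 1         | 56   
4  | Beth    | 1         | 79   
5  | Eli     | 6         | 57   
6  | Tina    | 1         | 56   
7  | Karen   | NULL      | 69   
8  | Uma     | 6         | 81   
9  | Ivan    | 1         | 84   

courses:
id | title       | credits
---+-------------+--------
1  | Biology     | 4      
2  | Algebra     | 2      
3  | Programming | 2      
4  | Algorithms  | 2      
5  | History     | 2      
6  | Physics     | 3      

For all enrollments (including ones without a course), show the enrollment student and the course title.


LEFT JOIN keeps every row from enrollments (the left table); where course_id has no match in courses, the course columns become NULL. Walk through each enrollment:
  - enrollment 1 (Sam): course_id=5 -> matches History
  - enrollment 2 (Aaron): course_id=6 -> matches Physics
  - enrollment 3 (Dave): course_id=1 -> matches Biology
  - enrollment 4 (Beth): course_id=1 -> matches Biology
  - enrollment 5 (Eli): course_id=6 -> matches Physics
  - enrollment 6 (Tina): course_id=1 -> matches Biology
  - enrollment 7 (Karen): course_id=NULL, no match -> kept with NULL
  - enrollment 8 (Uma): course_id=6 -> matches Physics
  - enrollment 9 (Ivan): course_id=1 -> matches Biology
All 9 rows appear; 1 has NULL course.

SQL:
SELECT a.student, b.title AS course
FROM enrollments a
LEFT JOIN courses b ON a.course_id = b.id

Result:
student | course 
--------+--------
Sam     | History
Aaron   | Physics
Dave    | Biology
Beth    | Biology
Eli     | Physics
Tina    | Biology
Karen   | NULL   
Uma     | Physics
Ivan    | Biology


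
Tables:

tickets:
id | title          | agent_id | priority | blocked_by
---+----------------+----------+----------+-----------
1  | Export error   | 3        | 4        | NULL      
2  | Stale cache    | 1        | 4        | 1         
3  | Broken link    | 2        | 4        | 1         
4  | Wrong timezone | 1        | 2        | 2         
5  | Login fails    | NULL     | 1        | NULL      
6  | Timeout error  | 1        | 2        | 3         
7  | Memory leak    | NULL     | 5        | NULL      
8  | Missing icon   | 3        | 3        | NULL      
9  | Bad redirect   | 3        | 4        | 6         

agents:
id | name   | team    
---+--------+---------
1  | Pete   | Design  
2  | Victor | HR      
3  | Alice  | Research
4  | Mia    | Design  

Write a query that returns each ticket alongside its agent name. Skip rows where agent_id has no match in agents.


INNER JOIN keeps only tickets rows whose agent_id matches an id in agents. Walk through each ticket:
  - ticket 1 (Export error): agent_id=3 -> matches Alice
  - ticket 2 (Stale cache): agent_id=1 -> matches Pete
  - ticket 3 (Broken link): agent_id=2 -> matches Victor
  - ticket 4 (Wrong timezone): agent_id=1 -> matches Pete
  - ticket 5 (Login fails): agent_id=NULL, no match -> dropped
  - ticket 6 (Timeout error): agent_id=1 -> matches Pete
  - ticket 7 (Memory leak): agent_id=NULL, no match -> dropped
  - ticket 8 (Missing icon): agent_id=3 -> matches Alice
  - ticket 9 (Bad redirect): agent_id=3 -> matches Alice
So 2 of 9 rows are dropped.

SQL:
SELECT a.title, b.name AS agent
FROM tickets a
INNER JOIN agents b ON a.agent_id = b.id

Result:
title          | agent 
---------------+-------
Export error   | Alice 
Stale cache    | Pete  
Broken link    | Victor
Wrong timezone | Pete  
Timeout error  | Pete  
Missing icon   | Alice 
Bad redirect   | Alice 


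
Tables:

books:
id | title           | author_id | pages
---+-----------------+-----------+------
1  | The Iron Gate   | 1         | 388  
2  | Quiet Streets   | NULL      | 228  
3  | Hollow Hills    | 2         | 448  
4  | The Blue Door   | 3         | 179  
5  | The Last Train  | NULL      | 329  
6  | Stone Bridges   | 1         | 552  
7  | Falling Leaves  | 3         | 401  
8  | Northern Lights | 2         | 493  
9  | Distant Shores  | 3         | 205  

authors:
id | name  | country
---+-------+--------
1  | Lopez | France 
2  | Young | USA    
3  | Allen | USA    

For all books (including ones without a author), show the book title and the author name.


LEFT JOIN keeps every row from books (the left table); where author_id has no match in authors, the author columns become NULL. Walk through each book:
  - book 1 (The Iron Gate): author_id=1 -> matches Lopez
  - book 2 (Quiet Streets): author_id=NULL, no match -> kept with NULL
  - book 3 (Hollow Hills): author_id=2 -> matches Young
  - book 4 (The Blue Door): author_id=3 -> matches Allen
  - book 5 (The Last Train): author_id=NULL, no match -> kept with NULL
  - book 6 (Stone Bridges): author_id=1 -> matches Lopez
  - book 7 (Falling Leaves): author_id=3 -> matches Allen
  - book 8 (Northern Lights): author_id=2 -> matches Young
  - book 9 (Distant Shores): author_id=3 -> matches Allen
All 9 rows appear; 2 have NULL author.

SQL:
SELECT a.title, b.name AS author
FROM books a
LEFT JOIN authors b ON a.author_id = b.id

Result:
title           | author
----------------+-------
The Iron Gate   | Lopez 
Quiet Streets   | NULL  
Hollow Hills    | Young 
The Blue Door   | Allen 
The Last Train  | NULL  
Stone Bridges   | Lopez 
Falling Leaves  | Allen 
Northern Lights | Young 
Distant Shores  | Allen 


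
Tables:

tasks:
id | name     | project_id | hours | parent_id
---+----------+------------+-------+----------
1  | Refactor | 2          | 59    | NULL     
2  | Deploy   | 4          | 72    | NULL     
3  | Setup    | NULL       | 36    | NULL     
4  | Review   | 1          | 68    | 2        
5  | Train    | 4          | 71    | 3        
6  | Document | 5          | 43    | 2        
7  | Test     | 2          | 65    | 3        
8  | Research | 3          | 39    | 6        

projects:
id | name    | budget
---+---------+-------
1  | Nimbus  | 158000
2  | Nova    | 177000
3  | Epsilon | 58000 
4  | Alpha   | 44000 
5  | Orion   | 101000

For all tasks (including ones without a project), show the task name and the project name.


LEFT JOIN keeps every row from tasks (the left table); where project_id has no match in projects, the project columns become NULL. Walk through each task:
  - task 1 (Refactor): project_id=2 -> matches Nova
  - task 2 (Deploy): project_id=4 -> matches Alpha
  - task 3 (Setup): project_id=NULL, no match -> kept with NULL
  - task 4 (Review): project_id=1 -> matches Nimbus
  - task 5 (Train): project_id=4 -> matches Alpha
  - task 6 (Document): project_id=5 -> matches Orion
  - task 7 (Test): project_id=2 -> matches Nova
  - task 8 (Research): project_id=3 -> matches Epsilon
All 8 rows appear; 1 has NULL project.

SQL:
SELECT a.name, b.name AS project
FROM tasks a
LEFT JOIN projects b ON a.project_id = b.id

Result:
name     | project
---------+--------
Refactor | Nova   
Deploy   | Alpha  
Setup    | NULL   
Review   | Nimbus 
Train    | Alpha  
Document | Orion  
Test     | Nova   
Research | Epsilon


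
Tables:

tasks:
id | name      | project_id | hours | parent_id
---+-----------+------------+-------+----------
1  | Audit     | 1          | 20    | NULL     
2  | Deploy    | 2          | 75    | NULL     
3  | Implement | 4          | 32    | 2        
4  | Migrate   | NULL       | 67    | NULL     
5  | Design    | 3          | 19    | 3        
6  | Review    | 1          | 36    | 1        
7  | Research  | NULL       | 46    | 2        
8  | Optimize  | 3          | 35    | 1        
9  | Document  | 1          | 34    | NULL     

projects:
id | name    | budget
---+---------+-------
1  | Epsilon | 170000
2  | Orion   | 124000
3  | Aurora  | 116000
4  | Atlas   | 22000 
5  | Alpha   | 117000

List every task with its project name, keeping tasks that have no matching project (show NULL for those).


LEFT JOIN keeps every row from tasks (the left table); where project_id has no match in projects, the project columns become NULL. Walk through each task:
  - task 1 (Audit): project_id=1 -> matches Epsilon
  - task 2 (Deploy): project_id=2 -> matches Orion
  - task 3 (Implement): project_id=4 -> matches Atlas
  - task 4 (Migrate): project_id=NULL, no match -> kept with NULL
  - task 5 (Design): project_id=3 -> matches Aurora
  - task 6 (Review): project_id=1 -> matches Epsilon
  - task 7 (Research): project_id=NULL, no match -> kept with NULL
  - task 8 (Optimize): project_id=3 -> matches Aurora
  - task 9 (Document): project_id=1 -> matches Epsilon
All 9 rows appear; 2 have NULL project.

SQL:
SELECT a.name, b.name AS project
FROM tasks a
LEFT JOIN projects b ON a.project_id = b.id

Result:
name      | project
----------+--------
Audit     | Epsilon
Deploy    | Orion  
Implement | Atlas  
Migrate   | NULL   
Design    | Aurora 
Review    | Epsilon
Research  | NULL   
Optimize  | Aurora 
Document  | Epsilon


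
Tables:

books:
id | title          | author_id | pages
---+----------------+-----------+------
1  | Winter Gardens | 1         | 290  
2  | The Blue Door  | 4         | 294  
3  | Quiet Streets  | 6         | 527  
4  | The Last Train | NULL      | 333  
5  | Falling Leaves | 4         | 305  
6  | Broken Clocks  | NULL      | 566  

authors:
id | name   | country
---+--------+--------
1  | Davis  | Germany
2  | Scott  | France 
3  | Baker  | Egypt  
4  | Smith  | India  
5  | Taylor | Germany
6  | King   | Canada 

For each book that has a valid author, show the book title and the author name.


INNER JOIN keeps only books rows whose author_id matches an id in authors. Walk through each book:
  - book 1 (Winter Gardens): author_id=1 -> matches Davis
  - book 2 (The Blue Door): author_id=4 -> matches Smith
  - book 3 (Quiet Streets): author_id=6 -> matches King
  - book 4 (The Last Train): author_id=NULL, no match -> dropped
  - book 5 (Falling Leaves): author_id=4 -> matches Smith
  - book 6 (Broken Clocks): author_id=NULL, no match -> dropped
So 2 of 6 rows are dropped.

SQL:
SELECT a.title, b.name AS author
FROM books a
INNER JOIN authors b ON a.author_id = b.id

Result:
title          | author
---------------+-------
Winter Gardens | Davis 
The Blue Door  | Smith 
Quiet Streets  | King  
Falling Leaves | Smith 


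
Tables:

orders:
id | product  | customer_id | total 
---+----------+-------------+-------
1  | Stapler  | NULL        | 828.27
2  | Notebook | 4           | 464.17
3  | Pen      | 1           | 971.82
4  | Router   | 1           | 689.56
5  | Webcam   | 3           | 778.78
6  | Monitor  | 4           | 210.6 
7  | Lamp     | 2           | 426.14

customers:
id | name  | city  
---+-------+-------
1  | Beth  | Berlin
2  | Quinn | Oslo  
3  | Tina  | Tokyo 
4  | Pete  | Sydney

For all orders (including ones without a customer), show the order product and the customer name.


LEFT JOIN keeps every row from orders (the left table); where customer_id has no match in customers, the customer columns become NULL. Walk through each order:
  - order 1 (Stapler): customer_id=NULL, no match -> kept with NULL
  - order 2 (Notebook): customer_id=4 -> matches Pete
  - order 3 (Pen): customer_id=1 -> matches Beth
  - order 4 (Router): customer_id=1 -> matches Beth
  - order 5 (Webcam): customer_id=3 -> matches Tina
  - order 6 (Monitor): customer_id=4 -> matches Pete
  - order 7 (Lamp): customer_id=2 -> matches Quinn
All 7 rows appear; 1 has NULL customer.

SQL:
SELECT a.product, b.name AS customer
FROM orders a
LEFT JOIN customers b ON a.customer_id = b.id

Result:
product  | customer
---------+---------
Stapler  | NULL    
Notebook | Pete    
Pen      | Beth    
Router   | Beth    
Webcam   | Tina    
Monitor  | Pete    
Lamp     | Quinn   


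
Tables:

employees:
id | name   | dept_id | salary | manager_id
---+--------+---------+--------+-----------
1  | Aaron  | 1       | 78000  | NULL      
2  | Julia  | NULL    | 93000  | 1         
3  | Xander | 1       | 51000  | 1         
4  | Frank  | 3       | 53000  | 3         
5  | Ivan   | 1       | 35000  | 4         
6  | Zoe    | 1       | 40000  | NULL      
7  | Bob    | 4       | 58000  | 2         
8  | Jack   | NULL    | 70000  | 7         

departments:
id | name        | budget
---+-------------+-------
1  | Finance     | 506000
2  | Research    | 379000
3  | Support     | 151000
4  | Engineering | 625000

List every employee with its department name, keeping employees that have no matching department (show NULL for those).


LEFT JOIN keeps every row from employees (the left table); where dept_id has no match in departments, the department columns become NULL. Walk through each employee:
  - employee 1 (Aaron): dept_id=1 -> matches Finance
  - employee 2 (Julia): dept_id=NULL, no match -> kept with NULL
  - employee 3 (Xander): dept_id=1 -> matches Finance
  - employee 4 (Frank): dept_id=3 -> matches Support
  - employee 5 (Ivan): dept_id=1 -> matches Finance
  - employee 6 (Zoe): dept_id=1 -> matches Finance
  - employee 7 (Bob): dept_id=4 -> matches Engineering
  - employee 8 (Jack): dept_id=NULL, no match -> kept with NULL
All 8 rows appear; 2 have NULL department.

SQL:
SELECT a.name, b.name AS department
FROM employees a
LEFT JOIN departments b ON a.dept_id = b.id

Result:
name   | department 
-------+------------
Aaron  | Finance    
Julia  | NULL       
Xander | Finance    
Frank  | Support    
Ivan   | Finance    
Zoe    | Finance    
Bob    | Engineering
Jack   | NULL       


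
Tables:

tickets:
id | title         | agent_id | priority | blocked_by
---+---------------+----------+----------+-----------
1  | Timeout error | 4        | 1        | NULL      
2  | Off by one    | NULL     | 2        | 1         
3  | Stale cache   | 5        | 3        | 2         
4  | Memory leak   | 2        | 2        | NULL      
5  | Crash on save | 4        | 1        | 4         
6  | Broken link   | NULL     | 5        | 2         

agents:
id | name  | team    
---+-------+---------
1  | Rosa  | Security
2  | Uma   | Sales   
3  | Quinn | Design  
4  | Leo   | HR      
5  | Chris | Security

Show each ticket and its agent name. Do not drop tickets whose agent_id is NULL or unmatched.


LEFT JOIN keeps every row from tickets (the left table); where agent_id has no match in agents, the agent columns become NULL. Walk through each ticket:
  - ticket 1 (Timeout error): agent_id=4 -> matches Leo
  - ticket 2 (Off by one): agent_id=NULL, no match -> kept with NULL
  - ticket 3 (Stale cache): agent_id=5 -> matches Chris
  - ticket 4 (Memory leak): agent_id=2 -> matches Uma
  - ticket 5 (Crash on save): agent_id=4 -> matches Leo
  - ticket 6 (Broken link): agent_id=NULL, no match -> kept with NULL
All 6 rows appear; 2 have NULL agent.

SQL:
SELECT a.title, b.name AS agent
FROM tickets a
LEFT JOIN agents b ON a.agent_id = b.id

Result:
title         | agent
--------------+------
Timeout error | Leo  
Off by one    | NULL 
Stale cache   | Chris
Memory leak   | Uma  
Crash on save | Leo  
Broken link   | NULL 
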